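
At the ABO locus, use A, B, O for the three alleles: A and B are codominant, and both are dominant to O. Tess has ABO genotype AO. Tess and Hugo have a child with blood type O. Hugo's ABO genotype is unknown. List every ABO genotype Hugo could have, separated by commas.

For each candidate genotype of Hugo, check whether crossing it with AO can produce every observed child phenotype.
  AA → possible child types {A} ✗
  AB → possible child types {A, B, AB} ✗
  AO → possible child types {O, A} ✓
  BB → possible child types {B, AB} ✗
  BO → possible child types {O, A, B, AB} ✓
  OO → possible child types {O, A} ✓

AO, BO, OO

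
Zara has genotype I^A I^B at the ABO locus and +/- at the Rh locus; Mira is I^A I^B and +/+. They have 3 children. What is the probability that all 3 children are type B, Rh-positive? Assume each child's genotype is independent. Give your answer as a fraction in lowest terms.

1/64

ABO cross I^A I^B × I^A I^B → 1/4 A, 1/4 B, 1/2 AB.
Rh cross +/- × +/+ → 1 Rh+; so P(type B, Rh-positive) = 1/4 × 1 = 1/4 per child.
All 3 independent: (1/4)^3 = 1/64.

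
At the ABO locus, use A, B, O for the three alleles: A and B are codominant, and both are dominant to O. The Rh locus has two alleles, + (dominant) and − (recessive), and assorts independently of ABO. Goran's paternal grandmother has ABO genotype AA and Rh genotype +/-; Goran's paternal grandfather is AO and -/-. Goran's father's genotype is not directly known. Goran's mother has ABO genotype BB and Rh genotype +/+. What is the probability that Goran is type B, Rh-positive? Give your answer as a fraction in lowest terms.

1/4

Goran's father's ABO genotype from AA × AO: 1/2 AA, 1/2 AO.
Crossing each possibility with the mother BB and summing P(type B): 1/2·0 + 1/2·1/2 = 1/4.
Similarly for Rh via the father's Rh distribution: P(Rh+) = 1.
Independent loci: 1/4 × 1 = 1/4.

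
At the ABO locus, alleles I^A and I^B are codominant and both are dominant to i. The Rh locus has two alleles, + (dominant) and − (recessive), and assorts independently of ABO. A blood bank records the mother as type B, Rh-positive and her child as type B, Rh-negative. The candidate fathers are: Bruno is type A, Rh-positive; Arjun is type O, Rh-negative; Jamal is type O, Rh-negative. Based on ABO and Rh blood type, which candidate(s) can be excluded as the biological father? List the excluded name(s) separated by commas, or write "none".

none

A candidate is excluded only if no genotype consistent with his phenotype could produce a type B, Rh-negative child with a type B, Rh-positive mother.
Every candidate has at least one consistent genotype combination, so none can be excluded.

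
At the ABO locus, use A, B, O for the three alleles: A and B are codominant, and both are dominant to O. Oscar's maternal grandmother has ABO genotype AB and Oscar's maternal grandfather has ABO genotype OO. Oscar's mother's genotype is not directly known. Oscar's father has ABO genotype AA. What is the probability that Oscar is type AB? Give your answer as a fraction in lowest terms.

Oscar's mother's ABO genotype from AB × OO: 1/2 AO, 1/2 BO.
Crossing each possibility with the father AA and summing P(type AB): 1/2·0 + 1/2·1/2 = 1/4.

1/4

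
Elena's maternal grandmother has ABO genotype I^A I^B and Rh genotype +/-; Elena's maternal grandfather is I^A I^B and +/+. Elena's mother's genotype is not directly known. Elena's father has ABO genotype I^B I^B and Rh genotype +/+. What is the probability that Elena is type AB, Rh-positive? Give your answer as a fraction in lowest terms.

1/2

Elena's mother's ABO genotype from I^A I^B × I^A I^B: 1/4 I^A I^A, 1/2 I^A I^B, 1/4 I^B I^B.
Crossing each possibility with the father I^B I^B and summing P(type AB): 1/4·1 + 1/2·1/2 + 1/4·0 = 1/2.
Similarly for Rh via the mother's Rh distribution: P(Rh+) = 1.
Independent loci: 1/2 × 1 = 1/2.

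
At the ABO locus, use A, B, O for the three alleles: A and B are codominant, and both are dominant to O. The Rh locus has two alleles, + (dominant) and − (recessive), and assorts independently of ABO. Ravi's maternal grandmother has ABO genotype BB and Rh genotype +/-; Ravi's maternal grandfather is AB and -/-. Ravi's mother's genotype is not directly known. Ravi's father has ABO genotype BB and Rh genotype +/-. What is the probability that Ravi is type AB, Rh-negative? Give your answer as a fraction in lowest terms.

3/32

Ravi's mother's ABO genotype from BB × AB: 1/2 AB, 1/2 BB.
Crossing each possibility with the father BB and summing P(type AB): 1/2·1/2 + 1/2·0 = 1/4.
Similarly for Rh via the mother's Rh distribution: P(Rh-) = 3/8.
Independent loci: 1/4 × 3/8 = 3/32.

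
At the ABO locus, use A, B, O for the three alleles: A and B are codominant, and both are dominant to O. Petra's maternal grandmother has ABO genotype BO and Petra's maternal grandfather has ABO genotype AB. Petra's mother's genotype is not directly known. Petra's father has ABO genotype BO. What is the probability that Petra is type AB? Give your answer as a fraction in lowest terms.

Petra's mother's ABO genotype from BO × AB: 1/4 AB, 1/4 AO, 1/4 BB, 1/4 BO.
Crossing each possibility with the father BO and summing P(type AB): 1/4·1/4 + 1/4·1/4 + 1/4·0 + 1/4·0 = 1/8.

1/8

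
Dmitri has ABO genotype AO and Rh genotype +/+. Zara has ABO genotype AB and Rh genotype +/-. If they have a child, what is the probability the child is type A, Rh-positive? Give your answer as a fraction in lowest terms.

ABO cross AO × AB → offspring phenotypes: 1/2 A, 1/4 B, 1/4 AB.
Rh cross +/+ × +/- → 1 Rh+.
Independent loci: P(type A, Rh-positive) = 1/2 × 1 = 1/2.

1/2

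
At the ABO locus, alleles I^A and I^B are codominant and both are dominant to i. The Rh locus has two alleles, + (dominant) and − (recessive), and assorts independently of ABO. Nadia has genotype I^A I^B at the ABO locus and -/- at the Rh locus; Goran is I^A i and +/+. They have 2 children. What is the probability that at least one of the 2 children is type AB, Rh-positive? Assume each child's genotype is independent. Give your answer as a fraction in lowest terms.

ABO cross I^A I^B × I^A i → 1/2 A, 1/4 B, 1/4 AB.
Rh cross -/- × +/+ → 1 Rh+; so P(type AB, Rh-positive) = 1/4 × 1 = 1/4 per child.
P(none) = (3/4)^2 = 9/16; P(at least one) = 1 − 9/16 = 7/16.

7/16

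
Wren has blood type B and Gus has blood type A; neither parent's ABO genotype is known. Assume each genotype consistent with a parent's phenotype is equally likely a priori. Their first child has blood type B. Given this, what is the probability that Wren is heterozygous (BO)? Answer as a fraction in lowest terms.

Possible genotypes: Wren ∈ {BB, BO}; Gus ∈ {AA, AO}.
Weight each parental genotype pair by prior × P(type-B child):
  BB × AO: posterior weight 2/3.
  BO × AO: posterior weight 1/3.
Sum the posterior weight over pairs where Wren is BO: 1/3.

1/3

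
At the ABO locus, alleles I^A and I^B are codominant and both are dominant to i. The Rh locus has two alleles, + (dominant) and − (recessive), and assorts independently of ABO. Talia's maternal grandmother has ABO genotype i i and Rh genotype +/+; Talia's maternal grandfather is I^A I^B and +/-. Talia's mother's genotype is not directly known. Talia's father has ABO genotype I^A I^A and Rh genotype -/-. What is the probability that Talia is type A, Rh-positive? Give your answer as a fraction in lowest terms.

Talia's mother's ABO genotype from i i × I^A I^B: 1/2 I^A i, 1/2 I^B i.
Crossing each possibility with the father I^A I^A and summing P(type A): 1/2·1 + 1/2·1/2 = 3/4.
Similarly for Rh via the mother's Rh distribution: P(Rh+) = 3/4.
Independent loci: 3/4 × 3/4 = 9/16.

9/16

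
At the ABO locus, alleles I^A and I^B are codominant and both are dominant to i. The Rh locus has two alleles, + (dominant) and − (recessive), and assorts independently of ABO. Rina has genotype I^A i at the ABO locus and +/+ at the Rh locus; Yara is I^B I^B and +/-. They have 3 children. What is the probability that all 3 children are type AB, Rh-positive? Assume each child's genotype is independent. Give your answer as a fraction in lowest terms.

ABO cross I^A i × I^B I^B → 1/2 B, 1/2 AB.
Rh cross +/+ × +/- → 1 Rh+; so P(type AB, Rh-positive) = 1/2 × 1 = 1/2 per child.
All 3 independent: (1/2)^3 = 1/8.

1/8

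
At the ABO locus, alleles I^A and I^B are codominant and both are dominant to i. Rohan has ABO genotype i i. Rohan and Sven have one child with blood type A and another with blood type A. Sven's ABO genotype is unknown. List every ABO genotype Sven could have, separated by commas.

For each candidate genotype of Sven, check whether crossing it with i i can produce every observed child phenotype.
  I^A I^A → possible child types {A} ✓
  I^A I^B → possible child types {A, B} ✓
  I^A i → possible child types {O, A} ✓
  I^B I^B → possible child types {B} ✗
  I^B i → possible child types {O, B} ✗
  i i → possible child types {O} ✗

I^A I^A, I^A I^B, I^A i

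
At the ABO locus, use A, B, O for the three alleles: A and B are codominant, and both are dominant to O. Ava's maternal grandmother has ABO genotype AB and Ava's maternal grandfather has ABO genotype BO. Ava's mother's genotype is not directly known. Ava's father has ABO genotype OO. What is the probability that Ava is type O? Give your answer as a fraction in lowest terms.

1/4

Ava's mother's ABO genotype from AB × BO: 1/4 AB, 1/4 AO, 1/4 BB, 1/4 BO.
Crossing each possibility with the father OO and summing P(type O): 1/4·0 + 1/4·1/2 + 1/4·0 + 1/4·1/2 = 1/4.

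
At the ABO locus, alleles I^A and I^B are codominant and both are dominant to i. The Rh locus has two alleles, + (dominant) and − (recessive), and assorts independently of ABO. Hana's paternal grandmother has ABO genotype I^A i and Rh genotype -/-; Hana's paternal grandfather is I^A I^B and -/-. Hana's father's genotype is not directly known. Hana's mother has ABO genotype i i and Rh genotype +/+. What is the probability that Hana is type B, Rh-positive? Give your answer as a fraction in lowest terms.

1/4

Hana's father's ABO genotype from I^A i × I^A I^B: 1/4 I^A I^A, 1/4 I^A I^B, 1/4 I^A i, 1/4 I^B i.
Crossing each possibility with the mother i i and summing P(type B): 1/4·0 + 1/4·1/2 + 1/4·0 + 1/4·1/2 = 1/4.
Similarly for Rh via the father's Rh distribution: P(Rh+) = 1.
Independent loci: 1/4 × 1 = 1/4.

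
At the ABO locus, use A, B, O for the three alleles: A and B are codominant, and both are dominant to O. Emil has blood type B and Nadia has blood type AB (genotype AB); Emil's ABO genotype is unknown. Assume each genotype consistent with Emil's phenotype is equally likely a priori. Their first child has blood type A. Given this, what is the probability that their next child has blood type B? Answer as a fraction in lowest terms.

Possible genotypes: Emil ∈ {BB, BO}; Nadia ∈ {AB}.
Weight each parental genotype pair by prior × P(type-A child):
  BO × AB: posterior weight 1; P(next child type B) = 1/2.
Weighted sum = 1/2.

1/2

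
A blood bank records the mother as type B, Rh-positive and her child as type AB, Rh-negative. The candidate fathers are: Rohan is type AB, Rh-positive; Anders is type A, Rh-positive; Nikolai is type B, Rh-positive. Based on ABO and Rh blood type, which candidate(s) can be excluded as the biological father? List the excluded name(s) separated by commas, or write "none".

Nikolai

A candidate is excluded only if no genotype consistent with his phenotype could produce a type AB, Rh-negative child with a type B, Rh-positive mother.
Nikolai (type B, Rh+): no genotype consistent with that phenotype can produce a type-AB Rh- child with a type-B mother.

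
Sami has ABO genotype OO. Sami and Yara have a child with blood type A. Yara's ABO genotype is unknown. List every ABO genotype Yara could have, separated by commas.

AA, AB, AO

For each candidate genotype of Yara, check whether crossing it with OO can produce every observed child phenotype.
  AA → possible child types {A} ✓
  AB → possible child types {A, B} ✓
  AO → possible child types {O, A} ✓
  BB → possible child types {B} ✗
  BO → possible child types {O, B} ✗
  OO → possible child types {O} ✗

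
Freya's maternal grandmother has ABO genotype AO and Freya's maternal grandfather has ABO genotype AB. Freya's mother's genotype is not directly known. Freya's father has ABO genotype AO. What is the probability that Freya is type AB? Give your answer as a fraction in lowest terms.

Freya's mother's ABO genotype from AO × AB: 1/4 AA, 1/4 AB, 1/4 AO, 1/4 BO.
Crossing each possibility with the father AO and summing P(type AB): 1/4·0 + 1/4·1/4 + 1/4·0 + 1/4·1/4 = 1/8.

1/8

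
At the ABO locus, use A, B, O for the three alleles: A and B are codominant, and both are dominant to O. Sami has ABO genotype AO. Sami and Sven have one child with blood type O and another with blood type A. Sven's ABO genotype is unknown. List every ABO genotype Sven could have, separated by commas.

AO, BO, OO

For each candidate genotype of Sven, check whether crossing it with AO can produce every observed child phenotype.
  AA → possible child types {A} ✗
  AB → possible child types {A, B, AB} ✗
  AO → possible child types {O, A} ✓
  BB → possible child types {B, AB} ✗
  BO → possible child types {O, A, B, AB} ✓
  OO → possible child types {O, A} ✓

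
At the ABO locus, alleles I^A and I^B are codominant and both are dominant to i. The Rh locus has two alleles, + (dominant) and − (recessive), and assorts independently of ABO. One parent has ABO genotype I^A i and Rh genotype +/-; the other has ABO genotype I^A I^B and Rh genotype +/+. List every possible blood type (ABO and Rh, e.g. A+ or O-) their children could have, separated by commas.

Gametes from I^A i × I^A I^B give offspring ABO genotypes I^A I^A, I^A I^B, I^A i, I^B i, i.e. phenotypes A, B, AB.
Rh cross +/- × +/+ → phenotypes Rh+.
Combining independently: A+, B+, AB+.

A+, B+, AB+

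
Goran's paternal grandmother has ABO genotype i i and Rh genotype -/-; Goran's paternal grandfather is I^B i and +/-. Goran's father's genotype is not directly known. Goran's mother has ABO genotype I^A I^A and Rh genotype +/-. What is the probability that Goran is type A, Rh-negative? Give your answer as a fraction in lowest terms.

Goran's father's ABO genotype from i i × I^B i: 1/2 I^B i, 1/2 i i.
Crossing each possibility with the mother I^A I^A and summing P(type A): 1/2·1/2 + 1/2·1 = 3/4.
Similarly for Rh via the father's Rh distribution: P(Rh-) = 3/8.
Independent loci: 3/4 × 3/8 = 9/32.

9/32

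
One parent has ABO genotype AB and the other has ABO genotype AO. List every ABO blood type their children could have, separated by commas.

A, B, AB

Gametes from AB × AO give offspring ABO genotypes AA, AB, AO, BO, i.e. phenotypes A, B, AB.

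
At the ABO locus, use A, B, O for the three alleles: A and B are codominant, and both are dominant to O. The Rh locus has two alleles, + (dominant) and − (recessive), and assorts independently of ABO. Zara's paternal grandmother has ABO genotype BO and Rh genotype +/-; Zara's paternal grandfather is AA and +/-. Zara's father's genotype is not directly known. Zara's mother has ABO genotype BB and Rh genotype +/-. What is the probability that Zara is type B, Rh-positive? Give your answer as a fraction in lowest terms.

3/8

Zara's father's ABO genotype from BO × AA: 1/2 AB, 1/2 AO.
Crossing each possibility with the mother BB and summing P(type B): 1/2·1/2 + 1/2·1/2 = 1/2.
Similarly for Rh via the father's Rh distribution: P(Rh+) = 3/4.
Independent loci: 1/2 × 3/4 = 3/8.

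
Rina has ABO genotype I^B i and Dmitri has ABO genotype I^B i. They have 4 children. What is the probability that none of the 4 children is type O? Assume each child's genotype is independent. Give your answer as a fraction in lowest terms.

81/256

ABO cross I^B i × I^B i → 1/4 O, 3/4 B.
So P(type O) = 1/4 per child.
P(not type O) = 3/4 for one child; (3/4)^4 = 81/256.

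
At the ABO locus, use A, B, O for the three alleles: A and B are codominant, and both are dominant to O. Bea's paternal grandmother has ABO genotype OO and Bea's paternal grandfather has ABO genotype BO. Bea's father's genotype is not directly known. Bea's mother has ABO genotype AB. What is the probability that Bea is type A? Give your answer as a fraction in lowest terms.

3/8

Bea's father's ABO genotype from OO × BO: 1/2 BO, 1/2 OO.
Crossing each possibility with the mother AB and summing P(type A): 1/2·1/4 + 1/2·1/2 = 3/8.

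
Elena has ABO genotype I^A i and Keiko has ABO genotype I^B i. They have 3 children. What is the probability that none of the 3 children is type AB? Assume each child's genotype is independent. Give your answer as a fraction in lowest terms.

27/64

ABO cross I^A i × I^B i → 1/4 O, 1/4 A, 1/4 B, 1/4 AB.
So P(type AB) = 1/4 per child.
P(not type AB) = 3/4 for one child; (3/4)^3 = 27/64.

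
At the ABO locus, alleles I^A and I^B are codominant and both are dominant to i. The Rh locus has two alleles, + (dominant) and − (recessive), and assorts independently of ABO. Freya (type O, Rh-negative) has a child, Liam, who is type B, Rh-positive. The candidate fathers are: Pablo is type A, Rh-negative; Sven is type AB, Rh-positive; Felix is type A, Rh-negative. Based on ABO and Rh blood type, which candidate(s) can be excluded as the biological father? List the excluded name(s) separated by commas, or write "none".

A candidate is excluded only if no genotype consistent with his phenotype could produce a type B, Rh-positive child with a type O, Rh-negative mother.
Pablo (type A, Rh-): no genotype consistent with that phenotype can produce a type-B Rh+ child with a type-O mother.
Felix (type A, Rh-): no genotype consistent with that phenotype can produce a type-B Rh+ child with a type-O mother.

Pablo, Felix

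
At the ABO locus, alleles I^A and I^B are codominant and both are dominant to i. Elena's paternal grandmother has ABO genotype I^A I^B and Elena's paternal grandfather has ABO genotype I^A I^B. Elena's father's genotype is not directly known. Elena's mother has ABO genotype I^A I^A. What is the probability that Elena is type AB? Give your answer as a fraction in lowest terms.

Elena's father's ABO genotype from I^A I^B × I^A I^B: 1/4 I^A I^A, 1/2 I^A I^B, 1/4 I^B I^B.
Crossing each possibility with the mother I^A I^A and summing P(type AB): 1/4·0 + 1/2·1/2 + 1/4·1 = 1/2.

1/2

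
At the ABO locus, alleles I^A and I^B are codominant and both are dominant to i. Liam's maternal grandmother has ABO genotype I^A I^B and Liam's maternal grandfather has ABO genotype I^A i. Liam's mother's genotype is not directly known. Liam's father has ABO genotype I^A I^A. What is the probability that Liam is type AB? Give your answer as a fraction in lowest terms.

Liam's mother's ABO genotype from I^A I^B × I^A i: 1/4 I^A I^A, 1/4 I^A I^B, 1/4 I^A i, 1/4 I^B i.
Crossing each possibility with the father I^A I^A and summing P(type AB): 1/4·0 + 1/4·1/2 + 1/4·0 + 1/4·1/2 = 1/4.

1/4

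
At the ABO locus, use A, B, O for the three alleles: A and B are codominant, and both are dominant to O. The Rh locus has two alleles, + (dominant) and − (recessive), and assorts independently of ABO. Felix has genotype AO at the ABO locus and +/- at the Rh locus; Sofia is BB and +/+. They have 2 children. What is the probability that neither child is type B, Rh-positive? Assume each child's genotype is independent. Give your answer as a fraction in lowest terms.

1/4

ABO cross AO × BB → 1/2 B, 1/2 AB.
Rh cross +/- × +/+ → 1 Rh+; so P(type B, Rh-positive) = 1/2 × 1 = 1/2 per child.
P(not type B, Rh-positive) = 1/2 for one child; (1/2)^2 = 1/4.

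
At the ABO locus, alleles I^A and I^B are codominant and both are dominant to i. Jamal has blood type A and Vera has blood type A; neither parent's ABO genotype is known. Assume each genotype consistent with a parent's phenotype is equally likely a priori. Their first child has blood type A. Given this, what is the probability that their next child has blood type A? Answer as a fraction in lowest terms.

19/20

Possible genotypes: Jamal ∈ {I^A I^A, I^A i}; Vera ∈ {I^A I^A, I^A i}.
Weight each parental genotype pair by prior × P(type-A child):
  I^A I^A × I^A I^A: posterior weight 4/15; P(next child type A) = 1.
  I^A I^A × I^A i: posterior weight 4/15; P(next child type A) = 1.
  I^A i × I^A I^A: posterior weight 4/15; P(next child type A) = 1.
  I^A i × I^A i: posterior weight 1/5; P(next child type A) = 3/4.
Weighted sum = 19/20.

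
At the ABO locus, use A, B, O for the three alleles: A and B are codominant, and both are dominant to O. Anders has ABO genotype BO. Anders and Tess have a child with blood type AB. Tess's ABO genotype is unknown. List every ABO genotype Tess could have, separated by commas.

For each candidate genotype of Tess, check whether crossing it with BO can produce every observed child phenotype.
  AA → possible child types {A, AB} ✓
  AB → possible child types {A, B, AB} ✓
  AO → possible child types {O, A, B, AB} ✓
  BB → possible child types {B} ✗
  BO → possible child types {O, B} ✗
  OO → possible child types {O, B} ✗

AA, AB, AO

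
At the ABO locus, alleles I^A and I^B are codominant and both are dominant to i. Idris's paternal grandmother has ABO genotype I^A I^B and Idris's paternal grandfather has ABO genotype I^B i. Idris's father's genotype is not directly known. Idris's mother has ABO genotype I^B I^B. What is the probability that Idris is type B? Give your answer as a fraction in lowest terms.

Idris's father's ABO genotype from I^A I^B × I^B i: 1/4 I^A I^B, 1/4 I^A i, 1/4 I^B I^B, 1/4 I^B i.
Crossing each possibility with the mother I^B I^B and summing P(type B): 1/4·1/2 + 1/4·1/2 + 1/4·1 + 1/4·1 = 3/4.

3/4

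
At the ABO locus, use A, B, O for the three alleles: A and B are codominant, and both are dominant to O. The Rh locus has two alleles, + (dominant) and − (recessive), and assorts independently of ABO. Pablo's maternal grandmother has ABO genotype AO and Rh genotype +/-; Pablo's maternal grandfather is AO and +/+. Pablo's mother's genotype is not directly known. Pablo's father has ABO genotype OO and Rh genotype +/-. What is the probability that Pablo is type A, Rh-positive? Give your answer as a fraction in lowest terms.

Pablo's mother's ABO genotype from AO × AO: 1/4 AA, 1/2 AO, 1/4 OO.
Crossing each possibility with the father OO and summing P(type A): 1/4·1 + 1/2·1/2 + 1/4·0 = 1/2.
Similarly for Rh via the mother's Rh distribution: P(Rh+) = 7/8.
Independent loci: 1/2 × 7/8 = 7/16.

7/16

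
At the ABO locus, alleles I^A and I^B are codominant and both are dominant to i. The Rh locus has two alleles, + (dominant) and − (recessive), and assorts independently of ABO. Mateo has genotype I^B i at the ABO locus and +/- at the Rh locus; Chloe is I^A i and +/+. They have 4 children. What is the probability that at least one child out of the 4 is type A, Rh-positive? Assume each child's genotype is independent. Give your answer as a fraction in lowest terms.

175/256

ABO cross I^B i × I^A i → 1/4 O, 1/4 A, 1/4 B, 1/4 AB.
Rh cross +/- × +/+ → 1 Rh+; so P(type A, Rh-positive) = 1/4 × 1 = 1/4 per child.
P(none) = (3/4)^4 = 81/256; P(at least one) = 1 − 81/256 = 175/256.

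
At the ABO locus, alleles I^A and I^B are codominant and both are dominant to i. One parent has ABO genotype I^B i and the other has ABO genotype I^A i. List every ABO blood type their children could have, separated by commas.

O, A, B, AB

Gametes from I^B i × I^A i give offspring ABO genotypes I^A I^B, I^A i, I^B i, i i, i.e. phenotypes O, A, B, AB.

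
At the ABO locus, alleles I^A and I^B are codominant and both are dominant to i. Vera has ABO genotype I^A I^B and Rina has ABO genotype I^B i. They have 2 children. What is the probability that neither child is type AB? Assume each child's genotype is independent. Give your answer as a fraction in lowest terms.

9/16

ABO cross I^A I^B × I^B i → 1/4 A, 1/2 B, 1/4 AB.
So P(type AB) = 1/4 per child.
P(not type AB) = 3/4 for one child; (3/4)^2 = 9/16.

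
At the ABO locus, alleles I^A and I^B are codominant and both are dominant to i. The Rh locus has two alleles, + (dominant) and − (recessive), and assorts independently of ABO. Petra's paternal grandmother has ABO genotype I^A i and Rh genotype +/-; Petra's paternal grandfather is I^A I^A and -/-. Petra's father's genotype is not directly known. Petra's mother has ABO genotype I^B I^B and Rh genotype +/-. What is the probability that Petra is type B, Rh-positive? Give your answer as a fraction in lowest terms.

5/32

Petra's father's ABO genotype from I^A i × I^A I^A: 1/2 I^A I^A, 1/2 I^A i.
Crossing each possibility with the mother I^B I^B and summing P(type B): 1/2·0 + 1/2·1/2 = 1/4.
Similarly for Rh via the father's Rh distribution: P(Rh+) = 5/8.
Independent loci: 1/4 × 5/8 = 5/32.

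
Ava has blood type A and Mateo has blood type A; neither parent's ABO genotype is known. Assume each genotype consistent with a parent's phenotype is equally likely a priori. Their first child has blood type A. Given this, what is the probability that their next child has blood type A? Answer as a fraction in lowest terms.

19/20

Possible genotypes: Ava ∈ {I^A I^A, I^A i}; Mateo ∈ {I^A I^A, I^A i}.
Weight each parental genotype pair by prior × P(type-A child):
  I^A I^A × I^A I^A: posterior weight 4/15; P(next child type A) = 1.
  I^A I^A × I^A i: posterior weight 4/15; P(next child type A) = 1.
  I^A i × I^A I^A: posterior weight 4/15; P(next child type A) = 1.
  I^A i × I^A i: posterior weight 1/5; P(next child type A) = 3/4.
Weighted sum = 19/20.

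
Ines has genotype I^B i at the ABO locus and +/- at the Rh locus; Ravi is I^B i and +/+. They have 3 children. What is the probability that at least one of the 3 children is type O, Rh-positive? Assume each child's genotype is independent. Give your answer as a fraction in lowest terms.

ABO cross I^B i × I^B i → 1/4 O, 3/4 B.
Rh cross +/- × +/+ → 1 Rh+; so P(type O, Rh-positive) = 1/4 × 1 = 1/4 per child.
P(none) = (3/4)^3 = 27/64; P(at least one) = 1 − 27/64 = 37/64.

37/64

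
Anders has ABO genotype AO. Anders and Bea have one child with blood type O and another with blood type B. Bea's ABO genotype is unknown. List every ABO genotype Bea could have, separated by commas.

For each candidate genotype of Bea, check whether crossing it with AO can produce every observed child phenotype.
  AA → possible child types {A} ✗
  AB → possible child types {A, B, AB} ✗
  AO → possible child types {O, A} ✗
  BB → possible child types {B, AB} ✗
  BO → possible child types {O, A, B, AB} ✓
  OO → possible child types {O, A} ✗

BO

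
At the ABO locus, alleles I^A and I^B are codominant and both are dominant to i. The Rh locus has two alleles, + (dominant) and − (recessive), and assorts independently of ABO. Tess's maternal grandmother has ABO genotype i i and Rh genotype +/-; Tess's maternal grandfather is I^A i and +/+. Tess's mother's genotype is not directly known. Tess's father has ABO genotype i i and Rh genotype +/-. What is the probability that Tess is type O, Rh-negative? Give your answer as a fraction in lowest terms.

Tess's mother's ABO genotype from i i × I^A i: 1/2 I^A i, 1/2 i i.
Crossing each possibility with the father i i and summing P(type O): 1/2·1/2 + 1/2·1 = 3/4.
Similarly for Rh via the mother's Rh distribution: P(Rh-) = 1/8.
Independent loci: 3/4 × 1/8 = 3/32.

3/32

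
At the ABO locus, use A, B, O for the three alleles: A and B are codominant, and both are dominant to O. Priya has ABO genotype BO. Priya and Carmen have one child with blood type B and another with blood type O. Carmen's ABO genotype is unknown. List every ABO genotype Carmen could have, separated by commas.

For each candidate genotype of Carmen, check whether crossing it with BO can produce every observed child phenotype.
  AA → possible child types {A, AB} ✗
  AB → possible child types {A, B, AB} ✗
  AO → possible child types {O, A, B, AB} ✓
  BB → possible child types {B} ✗
  BO → possible child types {O, B} ✓
  OO → possible child types {O, B} ✓

AO, BO, OO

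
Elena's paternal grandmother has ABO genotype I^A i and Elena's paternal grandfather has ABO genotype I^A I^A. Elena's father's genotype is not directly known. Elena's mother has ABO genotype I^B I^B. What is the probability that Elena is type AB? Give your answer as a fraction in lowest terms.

3/4

Elena's father's ABO genotype from I^A i × I^A I^A: 1/2 I^A I^A, 1/2 I^A i.
Crossing each possibility with the mother I^B I^B and summing P(type AB): 1/2·1 + 1/2·1/2 = 3/4.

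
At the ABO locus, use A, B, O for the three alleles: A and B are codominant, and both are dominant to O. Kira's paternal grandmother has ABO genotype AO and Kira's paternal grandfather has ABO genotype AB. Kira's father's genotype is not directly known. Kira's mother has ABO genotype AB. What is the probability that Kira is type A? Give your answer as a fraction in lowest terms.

3/8

Kira's father's ABO genotype from AO × AB: 1/4 AA, 1/4 AB, 1/4 AO, 1/4 BO.
Crossing each possibility with the mother AB and summing P(type A): 1/4·1/2 + 1/4·1/4 + 1/4·1/2 + 1/4·1/4 = 3/8.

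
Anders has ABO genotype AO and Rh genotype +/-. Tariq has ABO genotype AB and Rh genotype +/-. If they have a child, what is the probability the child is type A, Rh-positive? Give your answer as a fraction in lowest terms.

3/8

ABO cross AO × AB → offspring phenotypes: 1/2 A, 1/4 B, 1/4 AB.
Rh cross +/- × +/- → 3/4 Rh+, 1/4 Rh-.
Independent loci: P(type A, Rh-positive) = 1/2 × 3/4 = 3/8.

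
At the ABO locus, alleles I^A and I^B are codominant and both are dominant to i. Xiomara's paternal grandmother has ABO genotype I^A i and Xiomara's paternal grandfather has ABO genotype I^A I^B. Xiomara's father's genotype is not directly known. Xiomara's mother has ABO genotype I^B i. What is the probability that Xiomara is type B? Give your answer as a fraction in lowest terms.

Xiomara's father's ABO genotype from I^A i × I^A I^B: 1/4 I^A I^A, 1/4 I^A I^B, 1/4 I^A i, 1/4 I^B i.
Crossing each possibility with the mother I^B i and summing P(type B): 1/4·0 + 1/4·1/2 + 1/4·1/4 + 1/4·3/4 = 3/8.

3/8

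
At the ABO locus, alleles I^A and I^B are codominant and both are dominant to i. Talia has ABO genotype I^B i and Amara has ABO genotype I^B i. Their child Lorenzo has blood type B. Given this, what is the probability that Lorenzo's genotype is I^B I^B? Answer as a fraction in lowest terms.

1/3

Cross I^B i × I^B i → 1/4 I^B I^B, 1/2 I^B i, 1/4 i i.
Type-B genotypes among offspring: I^B I^B (1/4), I^B i (1/2); total 3/4.
P(I^B I^B | type B) = (1/4) / (3/4) = 1/3.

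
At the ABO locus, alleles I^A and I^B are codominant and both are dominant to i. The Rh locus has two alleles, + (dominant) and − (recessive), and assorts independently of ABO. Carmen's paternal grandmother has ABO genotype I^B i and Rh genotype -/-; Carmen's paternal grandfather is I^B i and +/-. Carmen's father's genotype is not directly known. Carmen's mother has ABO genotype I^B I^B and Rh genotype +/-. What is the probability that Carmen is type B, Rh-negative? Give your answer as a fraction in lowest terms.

3/8

Carmen's father's ABO genotype from I^B i × I^B i: 1/4 I^B I^B, 1/2 I^B i, 1/4 i i.
Crossing each possibility with the mother I^B I^B and summing P(type B): 1/4·1 + 1/2·1 + 1/4·1 = 1.
Similarly for Rh via the father's Rh distribution: P(Rh-) = 3/8.
Independent loci: 1 × 3/8 = 3/8.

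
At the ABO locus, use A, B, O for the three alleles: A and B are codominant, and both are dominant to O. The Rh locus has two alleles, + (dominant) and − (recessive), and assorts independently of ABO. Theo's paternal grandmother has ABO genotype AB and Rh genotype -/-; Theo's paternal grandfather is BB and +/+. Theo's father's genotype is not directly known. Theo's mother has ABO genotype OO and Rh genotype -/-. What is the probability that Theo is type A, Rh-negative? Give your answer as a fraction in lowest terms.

Theo's father's ABO genotype from AB × BB: 1/2 AB, 1/2 BB.
Crossing each possibility with the mother OO and summing P(type A): 1/2·1/2 + 1/2·0 = 1/4.
Similarly for Rh via the father's Rh distribution: P(Rh-) = 1/2.
Independent loci: 1/4 × 1/2 = 1/8.

1/8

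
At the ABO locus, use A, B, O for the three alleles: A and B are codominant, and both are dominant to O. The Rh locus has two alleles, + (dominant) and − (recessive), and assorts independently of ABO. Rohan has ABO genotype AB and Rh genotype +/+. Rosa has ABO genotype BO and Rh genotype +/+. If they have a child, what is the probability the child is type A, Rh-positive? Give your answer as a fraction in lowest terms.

1/4

ABO cross AB × BO → offspring phenotypes: 1/4 A, 1/2 B, 1/4 AB.
Rh cross +/+ × +/+ → 1 Rh+.
Independent loci: P(type A, Rh-positive) = 1/4 × 1 = 1/4.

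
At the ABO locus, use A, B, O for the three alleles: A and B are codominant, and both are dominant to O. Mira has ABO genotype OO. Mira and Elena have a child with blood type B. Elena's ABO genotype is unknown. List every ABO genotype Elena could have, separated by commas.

AB, BB, BO

For each candidate genotype of Elena, check whether crossing it with OO can produce every observed child phenotype.
  AA → possible child types {A} ✗
  AB → possible child types {A, B} ✓
  AO → possible child types {O, A} ✗
  BB → possible child types {B} ✓
  BO → possible child types {O, B} ✓
  OO → possible child types {O} ✗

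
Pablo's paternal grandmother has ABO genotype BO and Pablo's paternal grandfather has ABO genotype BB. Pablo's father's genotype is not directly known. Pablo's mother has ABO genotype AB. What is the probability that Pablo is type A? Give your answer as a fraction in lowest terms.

1/8

Pablo's father's ABO genotype from BO × BB: 1/2 BB, 1/2 BO.
Crossing each possibility with the mother AB and summing P(type A): 1/2·0 + 1/2·1/4 = 1/8.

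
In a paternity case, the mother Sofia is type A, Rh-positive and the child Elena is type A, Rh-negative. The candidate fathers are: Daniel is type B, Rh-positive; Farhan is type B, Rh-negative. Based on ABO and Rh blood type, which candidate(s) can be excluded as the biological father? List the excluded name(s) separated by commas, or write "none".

none

A candidate is excluded only if no genotype consistent with his phenotype could produce a type A, Rh-negative child with a type A, Rh-positive mother.
Every candidate has at least one consistent genotype combination, so none can be excluded.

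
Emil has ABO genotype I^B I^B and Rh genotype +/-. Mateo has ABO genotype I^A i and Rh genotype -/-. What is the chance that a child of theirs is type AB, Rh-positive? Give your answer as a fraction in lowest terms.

1/4

ABO cross I^B I^B × I^A i → offspring phenotypes: 1/2 B, 1/2 AB.
Rh cross +/- × -/- → 1/2 Rh+, 1/2 Rh-.
Independent loci: P(type AB, Rh-positive) = 1/2 × 1/2 = 1/4.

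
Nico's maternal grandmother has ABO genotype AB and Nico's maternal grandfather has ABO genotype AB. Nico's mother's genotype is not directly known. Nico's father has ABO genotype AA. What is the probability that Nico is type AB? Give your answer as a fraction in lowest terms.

1/2

Nico's mother's ABO genotype from AB × AB: 1/4 AA, 1/2 AB, 1/4 BB.
Crossing each possibility with the father AA and summing P(type AB): 1/4·0 + 1/2·1/2 + 1/4·1 = 1/2.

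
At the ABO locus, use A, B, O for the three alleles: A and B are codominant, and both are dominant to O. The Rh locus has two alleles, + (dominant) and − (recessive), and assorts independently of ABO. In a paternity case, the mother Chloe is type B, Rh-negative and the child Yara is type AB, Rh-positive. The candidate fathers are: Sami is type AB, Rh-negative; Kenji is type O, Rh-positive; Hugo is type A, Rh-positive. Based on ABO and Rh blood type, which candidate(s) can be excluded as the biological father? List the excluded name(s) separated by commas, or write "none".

A candidate is excluded only if no genotype consistent with his phenotype could produce a type AB, Rh-positive child with a type B, Rh-negative mother.
Sami (type AB, Rh-): no genotype consistent with that phenotype can produce a type-AB Rh+ child with a type-B mother.
Kenji (type O, Rh+): no genotype consistent with that phenotype can produce a type-AB Rh+ child with a type-B mother.

Sami, Kenji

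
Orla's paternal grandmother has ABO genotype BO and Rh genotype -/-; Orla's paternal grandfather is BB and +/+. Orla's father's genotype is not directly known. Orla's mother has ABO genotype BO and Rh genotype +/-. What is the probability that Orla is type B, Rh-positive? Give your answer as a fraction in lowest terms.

21/32

Orla's father's ABO genotype from BO × BB: 1/2 BB, 1/2 BO.
Crossing each possibility with the mother BO and summing P(type B): 1/2·1 + 1/2·3/4 = 7/8.
Similarly for Rh via the father's Rh distribution: P(Rh+) = 3/4.
Independent loci: 7/8 × 3/4 = 21/32.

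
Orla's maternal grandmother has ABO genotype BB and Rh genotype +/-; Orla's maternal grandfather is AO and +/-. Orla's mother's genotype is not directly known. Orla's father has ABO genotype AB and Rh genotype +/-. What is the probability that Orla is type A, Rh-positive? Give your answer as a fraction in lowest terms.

Orla's mother's ABO genotype from BB × AO: 1/2 AB, 1/2 BO.
Crossing each possibility with the father AB and summing P(type A): 1/2·1/4 + 1/2·1/4 = 1/4.
Similarly for Rh via the mother's Rh distribution: P(Rh+) = 3/4.
Independent loci: 1/4 × 3/4 = 3/16.

3/16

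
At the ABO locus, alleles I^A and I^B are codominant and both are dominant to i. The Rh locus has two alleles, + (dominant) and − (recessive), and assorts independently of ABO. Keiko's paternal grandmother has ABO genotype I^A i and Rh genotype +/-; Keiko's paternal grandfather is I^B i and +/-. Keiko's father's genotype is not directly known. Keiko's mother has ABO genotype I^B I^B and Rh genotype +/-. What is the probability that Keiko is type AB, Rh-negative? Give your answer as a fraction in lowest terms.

Keiko's father's ABO genotype from I^A i × I^B i: 1/4 I^A I^B, 1/4 I^A i, 1/4 I^B i, 1/4 i i.
Crossing each possibility with the mother I^B I^B and summing P(type AB): 1/4·1/2 + 1/4·1/2 + 1/4·0 + 1/4·0 = 1/4.
Similarly for Rh via the father's Rh distribution: P(Rh-) = 1/4.
Independent loci: 1/4 × 1/4 = 1/16.

1/16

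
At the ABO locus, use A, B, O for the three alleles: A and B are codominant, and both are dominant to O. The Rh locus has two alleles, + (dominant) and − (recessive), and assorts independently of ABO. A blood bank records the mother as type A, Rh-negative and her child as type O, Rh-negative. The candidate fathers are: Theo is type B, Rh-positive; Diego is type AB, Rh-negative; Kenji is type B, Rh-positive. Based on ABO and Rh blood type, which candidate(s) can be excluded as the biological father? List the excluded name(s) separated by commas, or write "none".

Diego

A candidate is excluded only if no genotype consistent with his phenotype could produce a type O, Rh-negative child with a type A, Rh-negative mother.
Diego (type AB, Rh-): no genotype consistent with that phenotype can produce a type-O Rh- child with a type-A mother.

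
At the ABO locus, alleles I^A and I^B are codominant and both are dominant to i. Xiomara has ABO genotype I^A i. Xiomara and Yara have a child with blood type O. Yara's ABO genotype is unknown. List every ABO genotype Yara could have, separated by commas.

For each candidate genotype of Yara, check whether crossing it with I^A i can produce every observed child phenotype.
  I^A I^A → possible child types {A} ✗
  I^A I^B → possible child types {A, B, AB} ✗
  I^A i → possible child types {O, A} ✓
  I^B I^B → possible child types {B, AB} ✗
  I^B i → possible child types {O, A, B, AB} ✓
  i i → possible child types {O, A} ✓

I^A i, I^B i, i i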